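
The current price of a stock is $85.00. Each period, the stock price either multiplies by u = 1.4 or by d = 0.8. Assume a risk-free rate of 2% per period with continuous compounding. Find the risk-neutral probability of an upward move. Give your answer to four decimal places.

p = 0.3670

Risk-neutral probability p = (e^0.02 − 0.8)/(1.4 − 0.8) = 0.2202/0.6000 = 0.3670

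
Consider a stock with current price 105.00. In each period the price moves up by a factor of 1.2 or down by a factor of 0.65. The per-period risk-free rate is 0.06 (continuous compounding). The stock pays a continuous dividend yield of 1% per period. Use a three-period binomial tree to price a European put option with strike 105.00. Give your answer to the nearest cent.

10.60

Per-period risk-free factor R = e^0.06 = 1.0618; dividend-adjusted growth = e^(0.06−0.01) = 1.0513.
Risk-neutral probability p = (1.0513 − 0.65)/(1.2 − 0.65) = 0.4013/0.5500 = 0.7296
Terminal stock prices: S_uuu = 181.4, S_uud = 98.28, S_udd = 53.24, S_ddd = 28.84
Terminal payoffs (K − S): max(-76.44, 0) = 0, max(6.72, 0) = 6.72, max(51.76, 0) = 51.76, max(76.16, 0) = 76.16
Node uu (S = 151.2): V_uu = e^(−0.06)·[0.7296·0.0000 + 0.2704·6.7200] = 1.7114
Node ud (S = 81.9): V_ud = e^(−0.06)·[0.7296·6.7200 + 0.2704·51.7650] = 17.8002
Node dd (S = 44.36): V_dd = e^(−0.06)·[0.7296·51.7650 + 0.2704·76.1644] = 54.9642
Node u (S = 126): V_u = e^(−0.06)·[0.7296·1.7114 + 0.2704·17.8002] = 5.7090
Node d (S = 68.25): V_d = e^(−0.06)·[0.7296·17.8002 + 0.2704·54.9642] = 26.2281
Node 0 (S = 105): V_0 = e^(−0.06)·[0.7296·5.7090 + 0.2704·26.2281] = 10.6021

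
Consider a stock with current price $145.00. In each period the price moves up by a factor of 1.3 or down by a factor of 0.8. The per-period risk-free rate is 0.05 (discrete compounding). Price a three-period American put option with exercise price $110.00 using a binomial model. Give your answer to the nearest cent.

Risk-neutral probability p = (1 + 0.05 − 0.8)/(1.3 − 0.8) = 0.2500/0.5000 = 0.5000
Terminal stock prices: S_uuu = 318.6, S_uud = 196, S_udd = 120.6, S_ddd = 74.24
Terminal payoffs (K − S): max(-208.6, 0) = 0, max(-86.04, 0) = 0, max(-10.64, 0) = 0, max(35.76, 0) = 35.76
Node uu (S = 245.1): continuation = 1/1.05·[0.5000·0.0000 + 0.5000·0.0000] = 0.0000; exercise value = 0.0000 ≤ continuation, so V_uu = 0.0000
Node ud (S = 150.8): continuation = 1/1.05·[0.5000·0.0000 + 0.5000·0.0000] = 0.0000; exercise value = 0.0000 ≤ continuation, so V_ud = 0.0000
Node dd (S = 92.8): continuation = 1/1.05·[0.5000·0.0000 + 0.5000·35.7600] = 17.0286; exercise value = 17.2000 > continuation, so V_dd = 17.2000 (exercise)
Node u (S = 188.5): continuation = 1/1.05·[0.5000·0.0000 + 0.5000·0.0000] = 0.0000; exercise value = 0.0000 ≤ continuation, so V_u = 0.0000
Node d (S = 116): continuation = 1/1.05·[0.5000·0.0000 + 0.5000·17.2000] = 8.1905; exercise value = 0.0000 ≤ continuation, so V_d = 8.1905
Node 0 (S = 145): continuation = 1/1.05·[0.5000·0.0000 + 0.5000·8.1905] = 3.9002; exercise value = 0.0000 ≤ continuation, so V_0 = 3.9002

$3.90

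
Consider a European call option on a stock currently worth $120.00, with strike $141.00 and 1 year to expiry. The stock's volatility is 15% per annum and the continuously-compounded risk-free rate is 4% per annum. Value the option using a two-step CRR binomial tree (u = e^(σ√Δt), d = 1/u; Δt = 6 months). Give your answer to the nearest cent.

$2.29

CRR parameters: u = e^(σ√Δt) = e^(0.15·√0.5) = 1.1119, d = 1/u = 0.8994
Per-period rate: rΔt = 0.04·0.5 = 0.02, so R = e^0.02 = 1.0202
Risk-neutral probability p = (e^0.02 − 0.8994)/(1.1119 − 0.8994) = 0.1208/0.2125 = 0.5686
Terminal stock prices: S_uu = 148.4, S_ud = 120, S_dd = 97.06
Terminal payoffs (S − K): max(7.357, 0) = 7.357, max(-21, 0) = 0, max(-43.94, 0) = 0
Node u (S = 133.4): V_u = e^(−0.02)·[0.5686·7.3573 + 0.4314·0.0000] = 4.1003
Node d (S = 107.9): V_d = e^(−0.02)·[0.5686·0.0000 + 0.4314·0.0000] = 0.0000
Node 0 (S = 120): V_0 = e^(−0.02)·[0.5686·4.1003 + 0.4314·0.0000] = 2.2851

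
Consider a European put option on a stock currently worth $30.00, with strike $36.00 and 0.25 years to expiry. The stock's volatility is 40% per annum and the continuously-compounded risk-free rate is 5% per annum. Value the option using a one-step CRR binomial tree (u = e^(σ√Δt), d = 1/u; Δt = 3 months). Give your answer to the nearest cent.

$5.86

CRR parameters: u = e^(σ√Δt) = e^(0.4·√0.25) = 1.2214, d = 1/u = 0.8187
Per-period rate: rΔt = 0.05·0.25 = 0.0125, so R = e^0.0125 = 1.0126
Risk-neutral probability p = (e^0.0125 − 0.8187)/(1.2214 − 0.8187) = 0.1938/0.4027 = 0.4814
Terminal stock prices: S_u = 36.64, S_d = 24.56
Terminal payoffs (K − S): max(-0.6421, 0) = 0, max(11.44, 0) = 11.44
Node 0 (S = 30): V_0 = e^(−0.0125)·[0.4814·0.0000 + 0.5186·11.4381] = 5.8581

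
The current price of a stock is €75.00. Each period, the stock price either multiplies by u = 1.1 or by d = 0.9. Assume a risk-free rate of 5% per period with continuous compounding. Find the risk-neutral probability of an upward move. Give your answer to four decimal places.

p = 0.7564

Risk-neutral probability p = (e^0.05 − 0.9)/(1.1 − 0.9) = 0.1513/0.2000 = 0.7564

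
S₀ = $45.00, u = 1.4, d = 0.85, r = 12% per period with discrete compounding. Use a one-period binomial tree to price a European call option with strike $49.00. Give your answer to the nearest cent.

$6.14

Risk-neutral probability p = (1 + 0.12 − 0.85)/(1.4 − 0.85) = 0.2700/0.5500 = 0.4909
Terminal stock prices: S_u = 63, S_d = 38.25
Terminal payoffs (S − K): max(14, 0) = 14, max(-10.75, 0) = 0
Node 0 (S = 45): V_0 = 1/1.12·[0.4909·14.0000 + 0.5091·0.0000] = 6.1364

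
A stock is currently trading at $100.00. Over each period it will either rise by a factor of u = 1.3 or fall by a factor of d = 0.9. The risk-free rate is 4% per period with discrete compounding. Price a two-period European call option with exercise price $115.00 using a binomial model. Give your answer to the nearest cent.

Risk-neutral probability p = (1 + 0.04 − 0.9)/(1.3 − 0.9) = 0.1400/0.4000 = 0.3500
Terminal stock prices: S_uu = 169, S_ud = 117, S_dd = 81
Terminal payoffs (S − K): max(54, 0) = 54, max(2, 0) = 2, max(-34, 0) = 0
Node u (S = 130): V_u = 1/1.04·[0.3500·54.0000 + 0.6500·2.0000] = 19.4231
Node d (S = 90): V_d = 1/1.04·[0.3500·2.0000 + 0.6500·0.0000] = 0.6731
Node 0 (S = 100): V_0 = 1/1.04·[0.3500·19.4231 + 0.6500·0.6731] = 6.9573

$6.96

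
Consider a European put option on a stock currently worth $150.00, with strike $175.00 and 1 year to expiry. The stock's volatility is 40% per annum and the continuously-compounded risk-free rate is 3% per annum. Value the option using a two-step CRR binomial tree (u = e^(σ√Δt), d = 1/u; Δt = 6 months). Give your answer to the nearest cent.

CRR parameters: u = e^(σ√Δt) = e^(0.4·√0.5) = 1.3269, d = 1/u = 0.7536
Per-period rate: rΔt = 0.03·0.5 = 0.015, so R = e^0.015 = 1.0151
Risk-neutral probability p = (e^0.015 − 0.7536)/(1.3269 − 0.7536) = 0.2615/0.5733 = 0.4561
Terminal stock prices: S_uu = 264.1, S_ud = 150, S_dd = 85.2
Terminal payoffs (K − S): max(-89.1, 0) = 0, max(25, 0) = 25, max(89.8, 0) = 89.8
Node u (S = 199): V_u = e^(−0.015)·[0.4561·0.0000 + 0.5439·25.0000] = 13.3946
Node d (S = 113): V_d = e^(−0.015)·[0.4561·25.0000 + 0.5439·89.8044] = 59.3488
Node 0 (S = 150): V_0 = e^(−0.015)·[0.4561·13.3946 + 0.5439·59.3488] = 37.8166

$37.82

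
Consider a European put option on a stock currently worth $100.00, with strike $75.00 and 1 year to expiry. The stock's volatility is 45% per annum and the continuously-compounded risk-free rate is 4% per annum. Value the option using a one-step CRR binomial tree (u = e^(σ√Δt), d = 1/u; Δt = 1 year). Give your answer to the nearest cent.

$6.12

CRR parameters: u = e^(σ√Δt) = e^(0.45·√1) = 1.5683, d = 1/u = 0.6376
Per-period rate: rΔt = 0.04·1 = 0.04, so R = e^0.04 = 1.0408
Risk-neutral probability p = (e^0.04 − 0.6376)/(1.5683 − 0.6376) = 0.4032/0.9307 = 0.4332
Terminal stock prices: S_u = 156.8, S_d = 63.76
Terminal payoffs (K − S): max(-81.83, 0) = 0, max(11.24, 0) = 11.24
Node 0 (S = 100): V_0 = e^(−0.04)·[0.4332·0.0000 + 0.5668·11.2372] = 6.1194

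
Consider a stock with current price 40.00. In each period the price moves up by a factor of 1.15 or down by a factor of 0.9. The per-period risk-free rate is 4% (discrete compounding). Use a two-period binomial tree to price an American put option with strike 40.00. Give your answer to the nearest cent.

1.69

Risk-neutral probability p = (1 + 0.04 − 0.9)/(1.15 − 0.9) = 0.1400/0.2500 = 0.5600
Terminal stock prices: S_uu = 52.9, S_ud = 41.4, S_dd = 32.4
Terminal payoffs (K − S): max(-12.9, 0) = 0, max(-1.4, 0) = 0, max(7.6, 0) = 7.6
Node u (S = 46): continuation = 1/1.04·[0.5600·0.0000 + 0.4400·0.0000] = 0.0000; exercise value = 0.0000 ≤ continuation, so V_u = 0.0000
Node d (S = 36): continuation = 1/1.04·[0.5600·0.0000 + 0.4400·7.6000] = 3.2154; exercise value = 4.0000 > continuation, so V_d = 4.0000 (exercise)
Node 0 (S = 40): continuation = 1/1.04·[0.5600·0.0000 + 0.4400·4.0000] = 1.6923; exercise value = 0.0000 ≤ continuation, so V_0 = 1.6923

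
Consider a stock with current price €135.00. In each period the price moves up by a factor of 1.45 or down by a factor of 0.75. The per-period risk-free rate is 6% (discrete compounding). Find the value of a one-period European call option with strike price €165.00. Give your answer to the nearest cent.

€12.85

Risk-neutral probability p = (1 + 0.06 − 0.75)/(1.45 − 0.75) = 0.3100/0.7000 = 0.4429
Terminal stock prices: S_u = 195.8, S_d = 101.2
Terminal payoffs (S − K): max(30.75, 0) = 30.75, max(-63.75, 0) = 0
Node 0 (S = 135): V_0 = 1/1.06·[0.4429·30.7500 + 0.5571·0.0000] = 12.8470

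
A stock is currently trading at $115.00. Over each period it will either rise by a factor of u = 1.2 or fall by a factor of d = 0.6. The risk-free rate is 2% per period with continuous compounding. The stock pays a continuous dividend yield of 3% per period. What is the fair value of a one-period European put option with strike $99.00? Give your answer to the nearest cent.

$10.29

Per-period risk-free factor R = e^0.02 = 1.0202; dividend-adjusted growth = e^(0.02−0.03) = 0.9900.
Risk-neutral probability p = (0.9900 − 0.6)/(1.2 − 0.6) = 0.3900/0.6000 = 0.6501
Terminal stock prices: S_u = 138, S_d = 69
Terminal payoffs (K − S): max(-39, 0) = 0, max(30, 0) = 30
Node 0 (S = 115): V_0 = e^(−0.02)·[0.6501·0.0000 + 0.3499·30.0000] = 10.2896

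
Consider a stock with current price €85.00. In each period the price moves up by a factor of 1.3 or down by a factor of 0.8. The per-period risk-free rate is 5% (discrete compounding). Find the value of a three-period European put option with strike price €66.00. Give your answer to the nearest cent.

Risk-neutral probability p = (1 + 0.05 − 0.8)/(1.3 − 0.8) = 0.2500/0.5000 = 0.5000
Terminal stock prices: S_uuu = 186.7, S_uud = 114.9, S_udd = 70.72, S_ddd = 43.52
Terminal payoffs (K − S): max(-120.7, 0) = 0, max(-48.92, 0) = 0, max(-4.72, 0) = 0, max(22.48, 0) = 22.48
Node uu (S = 143.7): V_uu = 1/1.05·[0.5000·0.0000 + 0.5000·0.0000] = 0.0000
Node ud (S = 88.4): V_ud = 1/1.05·[0.5000·0.0000 + 0.5000·0.0000] = 0.0000
Node dd (S = 54.4): V_dd = 1/1.05·[0.5000·0.0000 + 0.5000·22.4800] = 10.7048
Node u (S = 110.5): V_u = 1/1.05·[0.5000·0.0000 + 0.5000·0.0000] = 0.0000
Node d (S = 68): V_d = 1/1.05·[0.5000·0.0000 + 0.5000·10.7048] = 5.0975
Node 0 (S = 85): V_0 = 1/1.05·[0.5000·0.0000 + 0.5000·5.0975] = 2.4274

€2.43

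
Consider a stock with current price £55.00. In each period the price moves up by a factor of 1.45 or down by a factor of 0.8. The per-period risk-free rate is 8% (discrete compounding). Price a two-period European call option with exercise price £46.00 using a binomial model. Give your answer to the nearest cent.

£18.56

Risk-neutral probability p = (1 + 0.08 − 0.8)/(1.45 − 0.8) = 0.2800/0.6500 = 0.4308
Terminal stock prices: S_uu = 115.6, S_ud = 63.8, S_dd = 35.2
Terminal payoffs (S − K): max(69.64, 0) = 69.64, max(17.8, 0) = 17.8, max(-10.8, 0) = 0
Node u (S = 79.75): V_u = 1/1.08·[0.4308·69.6375 + 0.5692·17.8000] = 37.1574
Node d (S = 44): V_d = 1/1.08·[0.4308·17.8000 + 0.5692·0.0000] = 7.0997
Node 0 (S = 55): V_0 = 1/1.08·[0.4308·37.1574 + 0.5692·7.0997] = 18.5626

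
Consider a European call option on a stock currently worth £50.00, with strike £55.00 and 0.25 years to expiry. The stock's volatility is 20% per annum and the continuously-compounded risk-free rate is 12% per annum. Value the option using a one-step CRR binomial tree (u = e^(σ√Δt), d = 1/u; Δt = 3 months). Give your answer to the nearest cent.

£0.16

CRR parameters: u = e^(σ√Δt) = e^(0.2·√0.25) = 1.1052, d = 1/u = 0.9048
Per-period rate: rΔt = 0.12·0.25 = 0.03, so R = e^0.03 = 1.0305
Risk-neutral probability p = (e^0.03 − 0.9048)/(1.1052 − 0.9048) = 0.1256/0.2003 = 0.6270
Terminal stock prices: S_u = 55.26, S_d = 45.24
Terminal payoffs (S − K): max(0.2585, 0) = 0.2585, max(-9.758, 0) = 0
Node 0 (S = 50): V_0 = e^(−0.03)·[0.6270·0.2585 + 0.3730·0.0000] = 0.1573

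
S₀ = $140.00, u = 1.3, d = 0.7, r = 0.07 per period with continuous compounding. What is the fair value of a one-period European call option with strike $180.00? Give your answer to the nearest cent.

Risk-neutral probability p = (e^0.07 − 0.7)/(1.3 − 0.7) = 0.3725/0.6000 = 0.6208
Terminal stock prices: S_u = 182, S_d = 98
Terminal payoffs (S − K): max(2, 0) = 2, max(-82, 0) = 0
Node 0 (S = 140): V_0 = e^(−0.07)·[0.6208·2.0000 + 0.3792·0.0000] = 1.1577

$1.16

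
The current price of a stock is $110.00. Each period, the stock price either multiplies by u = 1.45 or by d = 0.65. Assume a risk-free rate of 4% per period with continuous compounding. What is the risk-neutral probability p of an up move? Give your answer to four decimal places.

Risk-neutral probability p = (e^0.04 − 0.65)/(1.45 − 0.65) = 0.3908/0.8000 = 0.4885

p = 0.4885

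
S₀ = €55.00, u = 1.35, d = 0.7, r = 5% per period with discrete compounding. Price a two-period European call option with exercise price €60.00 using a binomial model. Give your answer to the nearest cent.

Risk-neutral probability p = (1 + 0.05 − 0.7)/(1.35 − 0.7) = 0.3500/0.6500 = 0.5385
Terminal stock prices: S_uu = 100.2, S_ud = 51.97, S_dd = 26.95
Terminal payoffs (S − K): max(40.24, 0) = 40.24, max(-8.025, 0) = 0, max(-33.05, 0) = 0
Node u (S = 74.25): V_u = 1/1.05·[0.5385·40.2375 + 0.4615·0.0000] = 20.6346
Node d (S = 38.5): V_d = 1/1.05·[0.5385·0.0000 + 0.4615·0.0000] = 0.0000
Node 0 (S = 55): V_0 = 1/1.05·[0.5385·20.6346 + 0.4615·0.0000] = 10.5819

€10.58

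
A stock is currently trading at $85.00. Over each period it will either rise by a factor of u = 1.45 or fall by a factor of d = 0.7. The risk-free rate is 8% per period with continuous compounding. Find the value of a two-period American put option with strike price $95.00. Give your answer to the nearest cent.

$17.88

Risk-neutral probability p = (e^0.08 − 0.7)/(1.45 − 0.7) = 0.3833/0.7500 = 0.5110
Terminal stock prices: S_uu = 178.7, S_ud = 86.27, S_dd = 41.65
Terminal payoffs (K − S): max(-83.71, 0) = 0, max(8.725, 0) = 8.725, max(53.35, 0) = 53.35
Node u (S = 123.2): continuation = e^(−0.08)·[0.5110·0.0000 + 0.4890·8.7250] = 3.9381; exercise value = 0.0000 ≤ continuation, so V_u = 3.9381
Node d (S = 59.5): continuation = e^(−0.08)·[0.5110·8.7250 + 0.4890·53.3500] = 28.1961; exercise value = 35.5000 > continuation, so V_d = 35.5000 (exercise)
Node 0 (S = 85): continuation = e^(−0.08)·[0.5110·3.9381 + 0.4890·35.5000] = 17.8810; exercise value = 10.0000 ≤ continuation, so V_0 = 17.8810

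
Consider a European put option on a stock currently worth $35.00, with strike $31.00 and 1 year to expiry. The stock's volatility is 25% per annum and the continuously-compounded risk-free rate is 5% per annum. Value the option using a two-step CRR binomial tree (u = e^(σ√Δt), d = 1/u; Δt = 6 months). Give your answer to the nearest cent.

$1.37

CRR parameters: u = e^(σ√Δt) = e^(0.25·√0.5) = 1.1934, d = 1/u = 0.8380
Per-period rate: rΔt = 0.05·0.5 = 0.025, so R = e^0.025 = 1.0253
Risk-neutral probability p = (e^0.025 − 0.8380)/(1.1934 − 0.8380) = 0.1873/0.3554 = 0.5272
Terminal stock prices: S_uu = 49.84, S_ud = 35, S_dd = 24.58
Terminal payoffs (K − S): max(-18.84, 0) = 0, max(-4, 0) = 0, max(6.423, 0) = 6.423
Node u (S = 41.77): V_u = e^(−0.025)·[0.5272·0.0000 + 0.4728·0.0000] = 0.0000
Node d (S = 29.33): V_d = e^(−0.025)·[0.5272·0.0000 + 0.4728·6.4234] = 2.9623
Node 0 (S = 35): V_0 = e^(−0.025)·[0.5272·0.0000 + 0.4728·2.9623] = 1.3661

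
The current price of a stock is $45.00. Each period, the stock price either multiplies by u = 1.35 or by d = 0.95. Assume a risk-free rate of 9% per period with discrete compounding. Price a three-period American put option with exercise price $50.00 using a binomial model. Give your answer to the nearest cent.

Risk-neutral probability p = (1 + 0.09 − 0.95)/(1.35 − 0.95) = 0.1400/0.4000 = 0.3500
Terminal stock prices: S_uuu = 110.7, S_uud = 77.91, S_udd = 54.83, S_ddd = 38.58
Terminal payoffs (K − S): max(-60.72, 0) = 0, max(-27.91, 0) = 0, max(-4.827, 0) = 0, max(11.42, 0) = 11.42
Node uu (S = 82.01): continuation = 1/1.09·[0.3500·0.0000 + 0.6500·0.0000] = 0.0000; exercise value = 0.0000 ≤ continuation, so V_uu = 0.0000
Node ud (S = 57.71): continuation = 1/1.09·[0.3500·0.0000 + 0.6500·0.0000] = 0.0000; exercise value = 0.0000 ≤ continuation, so V_ud = 0.0000
Node dd (S = 40.61): continuation = 1/1.09·[0.3500·0.0000 + 0.6500·11.4181] = 6.8090; exercise value = 9.3875 > continuation, so V_dd = 9.3875 (exercise)
Node u (S = 60.75): continuation = 1/1.09·[0.3500·0.0000 + 0.6500·0.0000] = 0.0000; exercise value = 0.0000 ≤ continuation, so V_u = 0.0000
Node d (S = 42.75): continuation = 1/1.09·[0.3500·0.0000 + 0.6500·9.3875] = 5.5981; exercise value = 7.2500 > continuation, so V_d = 7.2500 (exercise)
Node 0 (S = 45): continuation = 1/1.09·[0.3500·0.0000 + 0.6500·7.2500] = 4.3234; exercise value = 5.0000 > continuation, so V_0 = 5.0000 (exercise)

$5.00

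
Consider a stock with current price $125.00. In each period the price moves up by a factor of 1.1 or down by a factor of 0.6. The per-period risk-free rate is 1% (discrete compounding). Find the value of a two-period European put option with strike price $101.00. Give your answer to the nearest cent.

$7.13

Risk-neutral probability p = (1 + 0.01 − 0.6)/(1.1 − 0.6) = 0.4100/0.5000 = 0.8200
Terminal stock prices: S_uu = 151.3, S_ud = 82.5, S_dd = 45
Terminal payoffs (K − S): max(-50.25, 0) = 0, max(18.5, 0) = 18.5, max(56, 0) = 56
Node u (S = 137.5): V_u = 1/1.01·[0.8200·0.0000 + 0.1800·18.5000] = 3.2970
Node d (S = 75): V_d = 1/1.01·[0.8200·18.5000 + 0.1800·56.0000] = 25.0000
Node 0 (S = 125): V_0 = 1/1.01·[0.8200·3.2970 + 0.1800·25.0000] = 7.1322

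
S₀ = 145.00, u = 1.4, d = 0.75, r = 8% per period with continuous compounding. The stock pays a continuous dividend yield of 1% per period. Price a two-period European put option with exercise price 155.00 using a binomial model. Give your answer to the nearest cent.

17.06

Per-period risk-free factor R = e^0.08 = 1.0833; dividend-adjusted growth = e^(0.08−0.01) = 1.0725.
Risk-neutral probability p = (1.0725 − 0.75)/(1.4 − 0.75) = 0.3225/0.6500 = 0.4962
Terminal stock prices: S_uu = 284.2, S_ud = 152.2, S_dd = 81.56
Terminal payoffs (K − S): max(-129.2, 0) = 0, max(2.75, 0) = 2.75, max(73.44, 0) = 73.44
Node u (S = 203): V_u = e^(−0.08)·[0.4962·0.0000 + 0.5038·2.7500] = 1.2790
Node d (S = 108.8): V_d = e^(−0.08)·[0.4962·2.7500 + 0.5038·73.4375] = 35.4151
Node 0 (S = 145): V_0 = e^(−0.08)·[0.4962·1.2790 + 0.5038·35.4151] = 17.0573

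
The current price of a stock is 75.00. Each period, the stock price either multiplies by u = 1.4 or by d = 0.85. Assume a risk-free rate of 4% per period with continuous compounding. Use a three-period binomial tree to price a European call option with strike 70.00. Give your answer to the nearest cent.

18.83

Risk-neutral probability p = (e^0.04 − 0.85)/(1.4 − 0.85) = 0.1908/0.5500 = 0.3469
Terminal stock prices: S_uuu = 205.8, S_uud = 124.9, S_udd = 75.86, S_ddd = 46.06
Terminal payoffs (S − K): max(135.8, 0) = 135.8, max(54.95, 0) = 54.95, max(5.862, 0) = 5.862, max(-23.94, 0) = 0
Node uu (S = 147): V_uu = e^(−0.04)·[0.3469·135.8000 + 0.6531·54.9500] = 79.7447
Node ud (S = 89.25): V_ud = e^(−0.04)·[0.3469·54.9500 + 0.6531·5.8625] = 21.9947
Node dd (S = 54.19): V_dd = e^(−0.04)·[0.3469·5.8625 + 0.6531·0.0000] = 1.9541
Node u (S = 105): V_u = e^(−0.04)·[0.3469·79.7447 + 0.6531·21.9947] = 40.3819
Node d (S = 63.75): V_d = e^(−0.04)·[0.3469·21.9947 + 0.6531·1.9541] = 8.5575
Node 0 (S = 75): V_0 = e^(−0.04)·[0.3469·40.3819 + 0.6531·8.5575] = 18.8299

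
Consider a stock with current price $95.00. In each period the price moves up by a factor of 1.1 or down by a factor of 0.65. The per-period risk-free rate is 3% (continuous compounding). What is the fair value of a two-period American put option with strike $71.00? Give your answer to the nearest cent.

$1.77

Risk-neutral probability p = (e^0.03 − 0.65)/(1.1 − 0.65) = 0.3805/0.4500 = 0.8455
Terminal stock prices: S_uu = 115, S_ud = 67.93, S_dd = 40.14
Terminal payoffs (K − S): max(-43.95, 0) = 0, max(3.075, 0) = 3.075, max(30.86, 0) = 30.86
Node u (S = 104.5): continuation = e^(−0.03)·[0.8455·0.0000 + 0.1545·3.0750] = 0.4612; exercise value = 0.0000 ≤ continuation, so V_u = 0.4612
Node d (S = 61.75): continuation = e^(−0.03)·[0.8455·3.0750 + 0.1545·30.8625] = 7.1516; exercise value = 9.2500 > continuation, so V_d = 9.2500 (exercise)
Node 0 (S = 95): continuation = e^(−0.03)·[0.8455·0.4612 + 0.1545·9.2500] = 1.7657; exercise value = 0.0000 ≤ continuation, so V_0 = 1.7657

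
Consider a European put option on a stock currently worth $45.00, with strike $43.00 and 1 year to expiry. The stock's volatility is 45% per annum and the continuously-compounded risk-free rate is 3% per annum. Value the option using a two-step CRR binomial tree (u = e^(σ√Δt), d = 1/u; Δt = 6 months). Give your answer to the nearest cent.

CRR parameters: u = e^(σ√Δt) = e^(0.45·√0.5) = 1.3746, d = 1/u = 0.7275
Per-period rate: rΔt = 0.03·0.5 = 0.015, so R = e^0.015 = 1.0151
Risk-neutral probability p = (e^0.015 − 0.7275)/(1.3746 − 0.7275) = 0.2877/0.6472 = 0.4445
Terminal stock prices: S_uu = 85.03, S_ud = 45, S_dd = 23.81
Terminal payoffs (K − S): max(-42.03, 0) = 0, max(-2, 0) = 0, max(19.19, 0) = 19.19
Node u (S = 61.86): V_u = e^(−0.015)·[0.4445·0.0000 + 0.5555·0.0000] = 0.0000
Node d (S = 32.74): V_d = e^(−0.015)·[0.4445·0.0000 + 0.5555·19.1862] = 10.4999
Node 0 (S = 45): V_0 = e^(−0.015)·[0.4445·0.0000 + 0.5555·10.4999] = 5.7462

$5.75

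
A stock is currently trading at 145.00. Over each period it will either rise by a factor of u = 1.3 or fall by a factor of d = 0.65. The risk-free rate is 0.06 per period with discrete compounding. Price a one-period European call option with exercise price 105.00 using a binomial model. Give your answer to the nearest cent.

49.69

Risk-neutral probability p = (1 + 0.06 − 0.65)/(1.3 − 0.65) = 0.4100/0.6500 = 0.6308
Terminal stock prices: S_u = 188.5, S_d = 94.25
Terminal payoffs (S − K): max(83.5, 0) = 83.5, max(-10.75, 0) = 0
Node 0 (S = 145): V_0 = 1/1.06·[0.6308·83.5000 + 0.3692·0.0000] = 49.6880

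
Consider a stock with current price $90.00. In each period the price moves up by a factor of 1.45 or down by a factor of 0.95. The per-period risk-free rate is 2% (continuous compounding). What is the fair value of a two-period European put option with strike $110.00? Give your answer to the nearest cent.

Risk-neutral probability p = (e^0.02 − 0.95)/(1.45 − 0.95) = 0.0702/0.5000 = 0.1404
Terminal stock prices: S_uu = 189.2, S_ud = 124, S_dd = 81.22
Terminal payoffs (K − S): max(-79.22, 0) = 0, max(-13.97, 0) = 0, max(28.78, 0) = 28.78
Node u (S = 130.5): V_u = e^(−0.02)·[0.1404·0.0000 + 0.8596·0.0000] = 0.0000
Node d (S = 85.5): V_d = e^(−0.02)·[0.1404·0.0000 + 0.8596·28.7750] = 24.2451
Node 0 (S = 90): V_0 = e^(−0.02)·[0.1404·0.0000 + 0.8596·24.2451] = 20.4284

$20.43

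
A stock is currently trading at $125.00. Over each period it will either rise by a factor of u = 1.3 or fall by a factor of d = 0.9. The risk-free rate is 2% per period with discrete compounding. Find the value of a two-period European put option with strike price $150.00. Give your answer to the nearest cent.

Risk-neutral probability p = (1 + 0.02 − 0.9)/(1.3 − 0.9) = 0.1200/0.4000 = 0.3000
Terminal stock prices: S_uu = 211.3, S_ud = 146.2, S_dd = 101.2
Terminal payoffs (K − S): max(-61.25, 0) = 0, max(3.75, 0) = 3.75, max(48.75, 0) = 48.75
Node u (S = 162.5): V_u = 1/1.02·[0.3000·0.0000 + 0.7000·3.7500] = 2.5735
Node d (S = 112.5): V_d = 1/1.02·[0.3000·3.7500 + 0.7000·48.7500] = 34.5588
Node 0 (S = 125): V_0 = 1/1.02·[0.3000·2.5735 + 0.7000·34.5588] = 24.4738

$24.47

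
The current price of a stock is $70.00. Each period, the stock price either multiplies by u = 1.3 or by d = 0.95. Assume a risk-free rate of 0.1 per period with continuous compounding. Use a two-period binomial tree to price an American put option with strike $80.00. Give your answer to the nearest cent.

$10.00

Risk-neutral probability p = (e^0.1 − 0.95)/(1.3 − 0.95) = 0.1552/0.3500 = 0.4433
Terminal stock prices: S_uu = 118.3, S_ud = 86.45, S_dd = 63.17
Terminal payoffs (K − S): max(-38.3, 0) = 0, max(-6.45, 0) = 0, max(16.83, 0) = 16.83
Node u (S = 91): continuation = e^(−0.1)·[0.4433·0.0000 + 0.5567·0.0000] = 0.0000; exercise value = 0.0000 ≤ continuation, so V_u = 0.0000
Node d (S = 66.5): continuation = e^(−0.1)·[0.4433·0.0000 + 0.5567·16.8250] = 8.4744; exercise value = 13.5000 > continuation, so V_d = 13.5000 (exercise)
Node 0 (S = 70): continuation = e^(−0.1)·[0.4433·0.0000 + 0.5567·13.5000] = 6.7997; exercise value = 10.0000 > continuation, so V_0 = 10.0000 (exercise)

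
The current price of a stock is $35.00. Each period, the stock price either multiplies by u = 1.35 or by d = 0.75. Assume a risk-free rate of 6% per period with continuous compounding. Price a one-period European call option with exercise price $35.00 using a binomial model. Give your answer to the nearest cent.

Risk-neutral probability p = (e^0.06 − 0.75)/(1.35 − 0.75) = 0.3118/0.6000 = 0.5197
Terminal stock prices: S_u = 47.25, S_d = 26.25
Terminal payoffs (S − K): max(12.25, 0) = 12.25, max(-8.75, 0) = 0
Node 0 (S = 35): V_0 = e^(−0.06)·[0.5197·12.2500 + 0.4803·0.0000] = 5.9959

$6.00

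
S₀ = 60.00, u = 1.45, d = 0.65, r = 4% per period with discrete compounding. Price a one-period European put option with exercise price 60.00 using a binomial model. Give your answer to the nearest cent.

Risk-neutral probability p = (1 + 0.04 − 0.65)/(1.45 − 0.65) = 0.3900/0.8000 = 0.4875
Terminal stock prices: S_u = 87, S_d = 39
Terminal payoffs (K − S): max(-27, 0) = 0, max(21, 0) = 21
Node 0 (S = 60): V_0 = 1/1.04·[0.4875·0.0000 + 0.5125·21.0000] = 10.3486

10.35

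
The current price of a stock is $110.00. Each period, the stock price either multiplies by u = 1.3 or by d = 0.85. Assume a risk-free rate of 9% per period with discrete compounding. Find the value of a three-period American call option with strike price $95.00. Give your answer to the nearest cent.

Risk-neutral probability p = (1 + 0.09 − 0.85)/(1.3 − 0.85) = 0.2400/0.4500 = 0.5333
Terminal stock prices: S_uuu = 241.7, S_uud = 158, S_udd = 103.3, S_ddd = 67.55
Terminal payoffs (S − K): max(146.7, 0) = 146.7, max(63.02, 0) = 63.02, max(8.317, 0) = 8.317, max(-27.45, 0) = 0
Node uu (S = 185.9): continuation = 1/1.09·[0.5333·146.6700 + 0.4667·63.0150] = 98.7440; exercise value = 90.9000 ≤ continuation, so V_uu = 98.7440
Node ud (S = 121.5): continuation = 1/1.09·[0.5333·63.0150 + 0.4667·8.3175] = 34.3940; exercise value = 26.5500 ≤ continuation, so V_ud = 34.3940
Node dd (S = 79.47): continuation = 1/1.09·[0.5333·8.3175 + 0.4667·0.0000] = 4.0697; exercise value = 0.0000 ≤ continuation, so V_dd = 4.0697
Node u (S = 143): continuation = 1/1.09·[0.5333·98.7440 + 0.4667·34.3940] = 63.0404; exercise value = 48.0000 ≤ continuation, so V_u = 63.0404
Node d (S = 93.5): continuation = 1/1.09·[0.5333·34.3940 + 0.4667·4.0697] = 18.5713; exercise value = 0.0000 ≤ continuation, so V_d = 18.5713
Node 0 (S = 110): continuation = 1/1.09·[0.5333·63.0404 + 0.4667·18.5713] = 38.7965; exercise value = 15.0000 ≤ continuation, so V_0 = 38.7965

$38.80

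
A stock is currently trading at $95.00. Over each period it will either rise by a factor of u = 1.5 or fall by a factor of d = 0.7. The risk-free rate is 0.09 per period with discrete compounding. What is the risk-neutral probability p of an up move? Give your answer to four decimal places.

p = 0.4875

Risk-neutral probability p = (1 + 0.09 − 0.7)/(1.5 − 0.7) = 0.3900/0.8000 = 0.4875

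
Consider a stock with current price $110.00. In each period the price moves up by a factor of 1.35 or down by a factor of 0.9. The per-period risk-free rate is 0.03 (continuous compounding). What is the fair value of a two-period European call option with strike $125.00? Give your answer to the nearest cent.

$9.33

Risk-neutral probability p = (e^0.03 − 0.9)/(1.35 − 0.9) = 0.1305/0.4500 = 0.2899
Terminal stock prices: S_uu = 200.5, S_ud = 133.7, S_dd = 89.1
Terminal payoffs (S − K): max(75.48, 0) = 75.48, max(8.65, 0) = 8.65, max(-35.9, 0) = 0
Node u (S = 148.5): V_u = e^(−0.03)·[0.2899·75.4750 + 0.7101·8.6500] = 27.1943
Node d (S = 99): V_d = e^(−0.03)·[0.2899·8.6500 + 0.7101·0.0000] = 2.4335
Node 0 (S = 110): V_0 = e^(−0.03)·[0.2899·27.1943 + 0.7101·2.4335] = 9.3276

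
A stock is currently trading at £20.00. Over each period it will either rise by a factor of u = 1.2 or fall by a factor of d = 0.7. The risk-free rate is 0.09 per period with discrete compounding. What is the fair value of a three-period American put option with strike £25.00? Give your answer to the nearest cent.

Risk-neutral probability p = (1 + 0.09 − 0.7)/(1.2 − 0.7) = 0.3900/0.5000 = 0.7800
Terminal stock prices: S_uuu = 34.56, S_uud = 20.16, S_udd = 11.76, S_ddd = 6.86
Terminal payoffs (K − S): max(-9.56, 0) = 0, max(4.84, 0) = 4.84, max(13.24, 0) = 13.24, max(18.14, 0) = 18.14
Node uu (S = 28.8): continuation = 1/1.09·[0.7800·0.0000 + 0.2200·4.8400] = 0.9769; exercise value = 0.0000 ≤ continuation, so V_uu = 0.9769
Node ud (S = 16.8): continuation = 1/1.09·[0.7800·4.8400 + 0.2200·13.2400] = 6.1358; exercise value = 8.2000 > continuation, so V_ud = 8.2000 (exercise)
Node dd (S = 9.8): continuation = 1/1.09·[0.7800·13.2400 + 0.2200·18.1400] = 13.1358; exercise value = 15.2000 > continuation, so V_dd = 15.2000 (exercise)
Node u (S = 24): continuation = 1/1.09·[0.7800·0.9769 + 0.2200·8.2000] = 2.3541; exercise value = 1.0000 ≤ continuation, so V_u = 2.3541
Node d (S = 14): continuation = 1/1.09·[0.7800·8.2000 + 0.2200·15.2000] = 8.9358; exercise value = 11.0000 > continuation, so V_d = 11.0000 (exercise)
Node 0 (S = 20): continuation = 1/1.09·[0.7800·2.3541 + 0.2200·11.0000] = 3.9048; exercise value = 5.0000 > continuation, so V_0 = 5.0000 (exercise)

£5.00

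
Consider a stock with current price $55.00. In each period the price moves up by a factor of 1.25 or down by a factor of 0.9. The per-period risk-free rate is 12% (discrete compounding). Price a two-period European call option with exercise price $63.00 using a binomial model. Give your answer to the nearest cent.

Risk-neutral probability p = (1 + 0.12 − 0.9)/(1.25 − 0.9) = 0.2200/0.3500 = 0.6286
Terminal stock prices: S_uu = 85.94, S_ud = 61.88, S_dd = 44.55
Terminal payoffs (S − K): max(22.94, 0) = 22.94, max(-1.125, 0) = 0, max(-18.45, 0) = 0
Node u (S = 68.75): V_u = 1/1.12·[0.6286·22.9375 + 0.3714·0.0000] = 12.8731
Node d (S = 49.5): V_d = 1/1.12·[0.6286·0.0000 + 0.3714·0.0000] = 0.0000
Node 0 (S = 55): V_0 = 1/1.12·[0.6286·12.8731 + 0.3714·0.0000] = 7.2247

$7.22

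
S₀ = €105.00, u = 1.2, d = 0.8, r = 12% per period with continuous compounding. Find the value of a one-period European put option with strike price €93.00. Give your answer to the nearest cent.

€1.45

Risk-neutral probability p = (e^0.12 − 0.8)/(1.2 − 0.8) = 0.3275/0.4000 = 0.8187
Terminal stock prices: S_u = 126, S_d = 84
Terminal payoffs (K − S): max(-33, 0) = 0, max(9, 0) = 9
Node 0 (S = 105): V_0 = e^(−0.12)·[0.8187·0.0000 + 0.1813·9.0000] = 1.4469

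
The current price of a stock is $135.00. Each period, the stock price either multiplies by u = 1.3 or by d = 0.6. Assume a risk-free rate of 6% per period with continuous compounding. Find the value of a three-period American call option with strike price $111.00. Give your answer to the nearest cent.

Risk-neutral probability p = (e^0.06 − 0.6)/(1.3 − 0.6) = 0.4618/0.7000 = 0.6598
Terminal stock prices: S_uuu = 296.6, S_uud = 136.9, S_udd = 63.18, S_ddd = 29.16
Terminal payoffs (S − K): max(185.6, 0) = 185.6, max(25.89, 0) = 25.89, max(-47.82, 0) = 0, max(-81.84, 0) = 0
Node uu (S = 228.2): continuation = e^(−0.06)·[0.6598·185.5950 + 0.3402·25.8900] = 123.6141; exercise value = 117.1500 ≤ continuation, so V_uu = 123.6141
Node ud (S = 105.3): continuation = e^(−0.06)·[0.6598·25.8900 + 0.3402·0.0000] = 16.0866; exercise value = 0.0000 ≤ continuation, so V_ud = 16.0866
Node dd (S = 48.6): continuation = e^(−0.06)·[0.6598·0.0000 + 0.3402·0.0000] = 0.0000; exercise value = 0.0000 ≤ continuation, so V_dd = 0.0000
Node u (S = 175.5): continuation = e^(−0.06)·[0.6598·123.6141 + 0.3402·16.0866] = 81.9615; exercise value = 64.5000 ≤ continuation, so V_u = 81.9615
Node d (S = 81): continuation = e^(−0.06)·[0.6598·16.0866 + 0.3402·0.0000] = 9.9953; exercise value = 0.0000 ≤ continuation, so V_d = 9.9953
Node 0 (S = 135): continuation = e^(−0.06)·[0.6598·81.9615 + 0.3402·9.9953] = 54.1290; exercise value = 24.0000 ≤ continuation, so V_0 = 54.1290

$54.13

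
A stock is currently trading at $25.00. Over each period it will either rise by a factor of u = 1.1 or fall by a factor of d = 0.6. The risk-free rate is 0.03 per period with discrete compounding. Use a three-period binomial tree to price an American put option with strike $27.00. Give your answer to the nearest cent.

$3.66

Risk-neutral probability p = (1 + 0.03 − 0.6)/(1.1 − 0.6) = 0.4300/0.5000 = 0.8600
Terminal stock prices: S_uuu = 33.28, S_uud = 18.15, S_udd = 9.9, S_ddd = 5.4
Terminal payoffs (K − S): max(-6.275, 0) = 0, max(8.85, 0) = 8.85, max(17.1, 0) = 17.1, max(21.6, 0) = 21.6
Node uu (S = 30.25): continuation = 1/1.03·[0.8600·0.0000 + 0.1400·8.8500] = 1.2029; exercise value = 0.0000 ≤ continuation, so V_uu = 1.2029
Node ud (S = 16.5): continuation = 1/1.03·[0.8600·8.8500 + 0.1400·17.1000] = 9.7136; exercise value = 10.5000 > continuation, so V_ud = 10.5000 (exercise)
Node dd (S = 9): continuation = 1/1.03·[0.8600·17.1000 + 0.1400·21.6000] = 17.2136; exercise value = 18.0000 > continuation, so V_dd = 18.0000 (exercise)
Node u (S = 27.5): continuation = 1/1.03·[0.8600·1.2029 + 0.1400·10.5000] = 2.4316; exercise value = 0.0000 ≤ continuation, so V_u = 2.4316
Node d (S = 15): continuation = 1/1.03·[0.8600·10.5000 + 0.1400·18.0000] = 11.2136; exercise value = 12.0000 > continuation, so V_d = 12.0000 (exercise)
Node 0 (S = 25): continuation = 1/1.03·[0.8600·2.4316 + 0.1400·12.0000] = 3.6613; exercise value = 2.0000 ≤ continuation, so V_0 = 3.6613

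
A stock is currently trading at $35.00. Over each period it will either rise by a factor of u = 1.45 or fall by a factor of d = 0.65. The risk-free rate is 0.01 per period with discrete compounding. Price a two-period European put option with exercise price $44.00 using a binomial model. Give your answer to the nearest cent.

Risk-neutral probability p = (1 + 0.01 − 0.65)/(1.45 − 0.65) = 0.3600/0.8000 = 0.4500
Terminal stock prices: S_uu = 73.59, S_ud = 32.99, S_dd = 14.79
Terminal payoffs (K − S): max(-29.59, 0) = 0, max(11.01, 0) = 11.01, max(29.21, 0) = 29.21
Node u (S = 50.75): V_u = 1/1.01·[0.4500·0.0000 + 0.5500·11.0125] = 5.9969
Node d (S = 22.75): V_d = 1/1.01·[0.4500·11.0125 + 0.5500·29.2125] = 20.8144
Node 0 (S = 35): V_0 = 1/1.01·[0.4500·5.9969 + 0.5500·20.8144] = 14.0064

$14.01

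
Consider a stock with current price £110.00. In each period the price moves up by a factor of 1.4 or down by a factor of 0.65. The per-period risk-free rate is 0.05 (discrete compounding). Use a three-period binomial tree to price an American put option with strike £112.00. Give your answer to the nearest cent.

£22.71

Risk-neutral probability p = (1 + 0.05 − 0.65)/(1.4 − 0.65) = 0.4000/0.7500 = 0.5333
Terminal stock prices: S_uuu = 301.8, S_uud = 140.1, S_udd = 65.07, S_ddd = 30.21
Terminal payoffs (K − S): max(-189.8, 0) = 0, max(-28.14, 0) = 0, max(46.93, 0) = 46.93, max(81.79, 0) = 81.79
Node uu (S = 215.6): continuation = 1/1.05·[0.5333·0.0000 + 0.4667·0.0000] = 0.0000; exercise value = 0.0000 ≤ continuation, so V_uu = 0.0000
Node ud (S = 100.1): continuation = 1/1.05·[0.5333·0.0000 + 0.4667·46.9350] = 20.8600; exercise value = 11.9000 ≤ continuation, so V_ud = 20.8600
Node dd (S = 46.48): continuation = 1/1.05·[0.5333·46.9350 + 0.4667·81.7912] = 60.1917; exercise value = 65.5250 > continuation, so V_dd = 65.5250 (exercise)
Node u (S = 154): continuation = 1/1.05·[0.5333·0.0000 + 0.4667·20.8600] = 9.2711; exercise value = 0.0000 ≤ continuation, so V_u = 9.2711
Node d (S = 71.5): continuation = 1/1.05·[0.5333·20.8600 + 0.4667·65.5250] = 39.7178; exercise value = 40.5000 > continuation, so V_d = 40.5000 (exercise)
Node 0 (S = 110): continuation = 1/1.05·[0.5333·9.2711 + 0.4667·40.5000] = 22.7091; exercise value = 2.0000 ≤ continuation, so V_0 = 22.7091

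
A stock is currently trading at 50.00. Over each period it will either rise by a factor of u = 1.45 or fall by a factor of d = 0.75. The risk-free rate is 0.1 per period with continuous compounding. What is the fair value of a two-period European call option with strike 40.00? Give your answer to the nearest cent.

19.61

Risk-neutral probability p = (e^0.1 − 0.75)/(1.45 − 0.75) = 0.3552/0.7000 = 0.5074
Terminal stock prices: S_uu = 105.1, S_ud = 54.38, S_dd = 28.12
Terminal payoffs (S − K): max(65.12, 0) = 65.12, max(14.38, 0) = 14.38, max(-11.88, 0) = 0
Node u (S = 72.5): V_u = e^(−0.1)·[0.5074·65.1250 + 0.4926·14.3750] = 36.3065
Node d (S = 37.5): V_d = e^(−0.1)·[0.5074·14.3750 + 0.4926·0.0000] = 6.5996
Node 0 (S = 50): V_0 = e^(−0.1)·[0.5074·36.3065 + 0.4926·6.5996] = 19.6101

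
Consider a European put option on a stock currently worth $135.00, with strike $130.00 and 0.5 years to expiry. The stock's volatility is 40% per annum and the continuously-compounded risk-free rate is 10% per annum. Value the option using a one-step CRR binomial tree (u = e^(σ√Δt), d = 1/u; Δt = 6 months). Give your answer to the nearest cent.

CRR parameters: u = e^(σ√Δt) = e^(0.4·√0.5) = 1.3269, d = 1/u = 0.7536
Per-period rate: rΔt = 0.1·0.5 = 0.05, so R = e^0.05 = 1.0513
Risk-neutral probability p = (e^0.05 − 0.7536)/(1.3269 − 0.7536) = 0.2976/0.5733 = 0.5192
Terminal stock prices: S_u = 179.1, S_d = 101.7
Terminal payoffs (K − S): max(-49.13, 0) = 0, max(28.26, 0) = 28.26
Node 0 (S = 135): V_0 = e^(−0.05)·[0.5192·0.0000 + 0.4808·28.2588] = 12.9243

$12.92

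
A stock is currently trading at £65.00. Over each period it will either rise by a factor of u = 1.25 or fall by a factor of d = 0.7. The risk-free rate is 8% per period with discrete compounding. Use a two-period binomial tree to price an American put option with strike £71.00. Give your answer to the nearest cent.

£9.88

Risk-neutral probability p = (1 + 0.08 − 0.7)/(1.25 − 0.7) = 0.3800/0.5500 = 0.6909
Terminal stock prices: S_uu = 101.6, S_ud = 56.87, S_dd = 31.85
Terminal payoffs (K − S): max(-30.56, 0) = 0, max(14.13, 0) = 14.13, max(39.15, 0) = 39.15
Node u (S = 81.25): continuation = 1/1.08·[0.6909·0.0000 + 0.3091·14.1250] = 4.0425; exercise value = 0.0000 ≤ continuation, so V_u = 4.0425
Node d (S = 45.5): continuation = 1/1.08·[0.6909·14.1250 + 0.3091·39.1500] = 20.2407; exercise value = 25.5000 > continuation, so V_d = 25.5000 (exercise)
Node 0 (S = 65): continuation = 1/1.08·[0.6909·4.0425 + 0.3091·25.5000] = 9.8841; exercise value = 6.0000 ≤ continuation, so V_0 = 9.8841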